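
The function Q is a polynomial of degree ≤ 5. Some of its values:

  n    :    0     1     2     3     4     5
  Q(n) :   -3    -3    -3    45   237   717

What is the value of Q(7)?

3357

First differences: 0, 0, 48, 192, 480. Second differences: 0, 48, 144, 288. Third differences: 48, 96, 144. Fourth differences: 48, 48.
Level-4 differences are constant, so Q has degree 4.
Fitting a degree-4 polynomial gives Q(n) = 2n^4 - 4n³ - 2n² + 4n - 3.
Then Q(7) = 3357.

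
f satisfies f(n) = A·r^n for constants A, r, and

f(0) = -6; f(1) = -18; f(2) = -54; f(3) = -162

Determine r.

Consecutive ratio: -18/(-6) = 3, and -54/(-18) = 3, so r = 3.
Then A·3^0 = -6 gives A = -6, and f(n) = -6·3^n.

3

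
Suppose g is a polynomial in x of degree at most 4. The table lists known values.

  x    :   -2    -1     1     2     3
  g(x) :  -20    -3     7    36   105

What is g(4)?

Write g(x) = ax^4 + bx³ + cx² + dx + e; the 5 given values yield a linear system in the 5 coefficients.
Solving, the leading coefficient vanishes, and g(x) = 3x³ + 2x² + 2x.
Then g(4) = 232.

232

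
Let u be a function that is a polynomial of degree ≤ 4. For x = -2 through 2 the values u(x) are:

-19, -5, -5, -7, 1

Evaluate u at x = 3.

31

First differences: 14, 0, -2, 8. Second differences: -14, -2, 10. Third differences: 12, 12.
Level-3 differences are constant, so u has degree 3.
Fitting a degree-3 polynomial gives u(x) = 2x³ - x² - 3x - 5.
Then u(3) = 31.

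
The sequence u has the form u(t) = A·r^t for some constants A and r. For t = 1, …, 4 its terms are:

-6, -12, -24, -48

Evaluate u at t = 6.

-192

Consecutive ratio: -12/(-6) = 2, and -24/(-12) = 2, so r = 2.
Then A·2^1 = -6 gives A = -3, and u(t) = -3·2^t.
u(6) = -3·2^6 = -192.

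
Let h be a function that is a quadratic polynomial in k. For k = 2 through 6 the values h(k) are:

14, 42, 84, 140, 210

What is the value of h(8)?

392

Write h(k) = ak² + bk + c; the 5 given values yield a linear system in the 3 coefficients.
Solving, h(k) = 7k² - 7k.
Then h(8) = 392.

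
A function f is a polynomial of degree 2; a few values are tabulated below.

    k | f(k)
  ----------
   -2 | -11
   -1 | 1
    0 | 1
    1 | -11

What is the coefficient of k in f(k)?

-6

First differences: 12, 0, -12. Second differences: -12, -12.
Level-2 differences are constant, so f has degree 2.
Fitting a degree-2 polynomial gives f(k) = -6k² - 6k + 1.
The coefficient of k is -6.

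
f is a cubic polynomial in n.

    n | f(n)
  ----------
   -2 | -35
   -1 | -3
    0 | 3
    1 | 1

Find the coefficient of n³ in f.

3

Write f(n) = an³ + bn² + cn + d; the 4 given values yield a linear system in the 4 coefficients.
Solving, f(n) = 3n³ - 4n² - n + 3.
The coefficient of n³ is 3.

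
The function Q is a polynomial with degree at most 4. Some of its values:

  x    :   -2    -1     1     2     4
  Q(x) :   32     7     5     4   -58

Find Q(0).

Write Q(x) = ax^4 + bx³ + cx² + dx + e; the 5 given values yield a linear system in the 5 coefficients.
Solving, the leading coefficient vanishes, and Q(x) = -2x³ + 4x² + x + 2.
Then Q(0) = 2.

2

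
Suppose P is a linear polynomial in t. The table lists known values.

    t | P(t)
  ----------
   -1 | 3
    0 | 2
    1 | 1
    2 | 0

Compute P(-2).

4

Write P(t) = at + b; the 4 given values yield a linear system in the 2 coefficients.
Solving, P(t) = -t + 2.
Then P(-2) = 4.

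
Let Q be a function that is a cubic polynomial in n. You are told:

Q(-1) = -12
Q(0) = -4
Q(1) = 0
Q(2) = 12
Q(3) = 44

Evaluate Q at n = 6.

380

First differences: 8, 4, 12, 32. Second differences: -4, 8, 20. Third differences: 12, 12.
Level-3 differences are constant, so Q has degree 3.
Fitting a degree-3 polynomial gives Q(n) = 2n³ - 2n² + 4n - 4.
Then Q(6) = 380.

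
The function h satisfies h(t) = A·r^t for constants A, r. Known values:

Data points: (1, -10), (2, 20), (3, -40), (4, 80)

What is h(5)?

-160

Consecutive ratio: 20/(-10) = -2, and -40/20 = -2, so r = -2.
Then A·(-2)^1 = -10 gives A = 5, and h(t) = 5·(-2)^t.
h(5) = 5·(-2)^5 = -160.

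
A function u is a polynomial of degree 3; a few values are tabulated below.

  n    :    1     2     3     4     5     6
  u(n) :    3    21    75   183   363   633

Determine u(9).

2163

First differences: 18, 54, 108, 180, 270. Second differences: 36, 54, 72, 90. Third differences: 18, 18, 18.
Level-3 differences are constant, so u has degree 3.
Fitting a degree-3 polynomial gives u(n) = 3n³ - 3n + 3.
Then u(9) = 2163.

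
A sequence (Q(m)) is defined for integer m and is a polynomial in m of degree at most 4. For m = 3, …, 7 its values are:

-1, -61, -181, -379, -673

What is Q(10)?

-2311

First differences: -60, -120, -198, -294. Second differences: -60, -78, -96. Third differences: -18, -18.
Level-3 differences are constant, so Q has degree 3.
Fitting a degree-3 polynomial gives Q(m) = -3m³ + 6m² + 9m - 1.
Then Q(10) = -2311.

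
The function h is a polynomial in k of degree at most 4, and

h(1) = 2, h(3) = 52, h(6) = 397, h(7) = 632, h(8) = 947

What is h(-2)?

-43

Write h(k) = ak^4 + bk³ + ck² + dk + e; the 5 given values yield a linear system in the 5 coefficients.
Solving, the leading coefficient vanishes, and h(k) = 2k³ - 2k² + 7k - 5.
Then h(-2) = -43.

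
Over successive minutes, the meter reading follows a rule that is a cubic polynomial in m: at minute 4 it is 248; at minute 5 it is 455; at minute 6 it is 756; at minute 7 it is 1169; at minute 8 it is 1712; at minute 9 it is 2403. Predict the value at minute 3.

117

Write the value at m as Q(m).
First differences: 207, 301, 413, 543, 691. Second differences: 94, 112, 130, 148. Third differences: 18, 18, 18.
Level-3 differences are constant, so Q has degree 3.
Fitting a degree-3 polynomial gives Q(m) = 3m³ + 2m² + 6m.
Then Q(3) = 117.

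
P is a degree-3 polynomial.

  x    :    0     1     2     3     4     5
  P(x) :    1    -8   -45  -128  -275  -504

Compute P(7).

-1280

First differences: -9, -37, -83, -147, -229. Second differences: -28, -46, -64, -82. Third differences: -18, -18, -18.
Level-3 differences are constant, so P has degree 3.
Fitting a degree-3 polynomial gives P(x) = -3x³ - 5x² - x + 1.
Then P(7) = -1280.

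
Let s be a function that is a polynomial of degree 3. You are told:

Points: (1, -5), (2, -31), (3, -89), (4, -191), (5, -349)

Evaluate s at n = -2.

1

Write s(n) = an³ + bn² + cn + d; the 5 given values yield a linear system in the 4 coefficients.
Solving, s(n) = -2n³ - 4n² + 1.
Then s(-2) = 1.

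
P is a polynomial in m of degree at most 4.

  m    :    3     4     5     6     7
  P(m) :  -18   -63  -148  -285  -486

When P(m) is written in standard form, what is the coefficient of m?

First differences: -45, -85, -137, -201. Second differences: -40, -52, -64. Third differences: -12, -12.
Level-3 differences are constant, so P has degree 3.
Fitting a degree-3 polynomial gives P(m) = -2m³ + 4m² + m - 3.
The coefficient of m is 1.

1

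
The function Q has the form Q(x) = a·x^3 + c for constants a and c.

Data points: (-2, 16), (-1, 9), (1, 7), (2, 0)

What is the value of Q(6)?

From Q(-2) = 16 and Q(-1) = 9: -8a + c = 16 and -1a + c = 9.
Subtracting: 7a = -7, so a = -1; then c = 16 − (-1)·(-8) = 8.
So Q(x) = -1x³ + 8, and Q(6) = -208.

-208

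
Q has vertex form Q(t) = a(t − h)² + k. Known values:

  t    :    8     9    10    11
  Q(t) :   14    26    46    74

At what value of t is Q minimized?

7

First differences 12, 20, 28; second difference 8 = 2a, so a = 4.
Expanding, the t-coefficient is −2ah = -8h; matching it to the data gives h = 7, and then k = 10.
So Q(t) = 4(t − 7)² + 10.
Hence h = 7.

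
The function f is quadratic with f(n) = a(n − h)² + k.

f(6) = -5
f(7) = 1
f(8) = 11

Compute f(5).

First differences 6, 10; second difference 4 = 2a, so a = 2.
Expanding, the n-coefficient is −2ah = -4h; matching it to the data gives h = 5, and then k = -7.
So f(n) = 2(n − 5)² − 7.
f(5) = 2·0² − 7 = -7.

-7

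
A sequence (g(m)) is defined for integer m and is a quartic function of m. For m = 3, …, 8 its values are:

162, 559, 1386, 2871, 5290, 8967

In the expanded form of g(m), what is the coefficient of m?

Write g(m) = am^4 + bm³ + cm² + dm + e; the 6 given values yield a linear system in the 5 coefficients.
Solving, g(m) = 2m^4 + 2m³ - 3m² - 6m - 9.
The coefficient of m is -6.

-6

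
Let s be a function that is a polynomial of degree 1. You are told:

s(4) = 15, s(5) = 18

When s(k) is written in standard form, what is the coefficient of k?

3

Write s(k) = ak + b; the 2 given values yield a linear system in the 2 coefficients.
Solving, s(k) = 3k + 3.
The coefficient of k is 3.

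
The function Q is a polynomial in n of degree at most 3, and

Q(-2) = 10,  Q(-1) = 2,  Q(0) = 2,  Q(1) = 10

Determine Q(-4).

50

Write Q(n) = an³ + bn² + cn + d; the 4 given values yield a linear system in the 4 coefficients.
Solving, the leading coefficient vanishes, and Q(n) = 4n² + 4n + 2.
Then Q(-4) = 50.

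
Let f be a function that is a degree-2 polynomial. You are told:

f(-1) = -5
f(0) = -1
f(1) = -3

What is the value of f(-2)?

Write f(n) = an² + bn + c; the 3 given values yield a linear system in the 3 coefficients.
Solving, f(n) = -3n² + n - 1.
Then f(-2) = -15.

-15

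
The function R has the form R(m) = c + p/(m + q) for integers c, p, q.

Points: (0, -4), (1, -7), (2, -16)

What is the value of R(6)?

(R(m) − c)(m + q) = p for each data point; the three points give a linear system in c and q, then p follows.
Solving: c = 2, q = -3, p = 18, so R(m) = 2 + 18/(m − 3).
Then R(6) = 2 + 18/3 = 8.

8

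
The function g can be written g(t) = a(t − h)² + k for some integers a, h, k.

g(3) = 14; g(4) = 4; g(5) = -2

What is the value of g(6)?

First differences -10, -6; second difference 4 = 2a, so a = 2.
Expanding, the t-coefficient is −2ah = -4h; matching it to the data gives h = 6, and then k = -4.
So g(t) = 2(t − 6)² − 4.
g(6) = 2·0² − 4 = -4.

-4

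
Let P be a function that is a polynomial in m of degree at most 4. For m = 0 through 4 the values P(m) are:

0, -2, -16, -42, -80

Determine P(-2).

First differences: -2, -14, -26, -38. Second differences: -12, -12, -12.
Level-2 differences are constant, so P has degree 2.
Fitting a degree-2 polynomial gives P(m) = -6m² + 4m.
Then P(-2) = -32.

-32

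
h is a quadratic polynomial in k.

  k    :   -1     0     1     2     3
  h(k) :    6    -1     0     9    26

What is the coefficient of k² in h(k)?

First differences: -7, 1, 9, 17. Second differences: 8, 8, 8.
Level-2 differences are constant, so h has degree 2.
Fitting a degree-2 polynomial gives h(k) = 4k² - 3k - 1.
The coefficient of k² is 4.

4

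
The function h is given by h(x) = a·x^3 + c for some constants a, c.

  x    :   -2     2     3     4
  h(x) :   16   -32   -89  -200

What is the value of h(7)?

-1037

From h(-2) = 16 and h(2) = -32: -8a + c = 16 and 8a + c = -32.
Subtracting: 16a = -48, so a = -3; then c = 16 − (-3)·(-8) = -8.
So h(x) = -3x³ − 8, and h(7) = -1037.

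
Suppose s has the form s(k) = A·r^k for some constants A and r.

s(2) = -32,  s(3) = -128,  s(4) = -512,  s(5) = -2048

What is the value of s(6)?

Consecutive ratio: -128/(-32) = 4, and -512/(-128) = 4, so r = 4.
Then A·4^2 = -32 gives A = -2, and s(k) = -2·4^k.
s(6) = -2·4^6 = -8192.

-8192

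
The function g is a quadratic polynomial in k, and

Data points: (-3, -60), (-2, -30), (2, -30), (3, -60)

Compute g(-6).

Write g(k) = ak² + bk + c; the 4 given values yield a linear system in the 3 coefficients.
Solving, g(k) = -6k² - 6.
Then g(-6) = -222.

-222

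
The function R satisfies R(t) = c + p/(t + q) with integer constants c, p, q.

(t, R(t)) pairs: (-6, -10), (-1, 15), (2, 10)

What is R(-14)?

2

(R(t) − c)(t + q) = p for each data point; the three points give a linear system in c and q, then p follows.
Solving: c = 5, q = 4, p = 30, so R(t) = 5 + 30/(t + 4).
Then R(-14) = 5 + 30/(-10) = 2.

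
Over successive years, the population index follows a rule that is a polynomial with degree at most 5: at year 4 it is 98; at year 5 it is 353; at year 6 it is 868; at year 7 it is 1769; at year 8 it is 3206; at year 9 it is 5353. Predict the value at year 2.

-16

Write the value at t as g(t).
First differences: 255, 515, 901, 1437, 2147. Second differences: 260, 386, 536, 710. Third differences: 126, 150, 174. Fourth differences: 24, 24.
Level-4 differences are constant, so g has degree 4.
Fitting a degree-4 polynomial gives g(t) = t^4 - t³ - 6t² + t - 2.
Then g(2) = -16.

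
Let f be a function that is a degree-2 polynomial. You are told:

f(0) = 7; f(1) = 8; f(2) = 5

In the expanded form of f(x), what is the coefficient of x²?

Write f(x) = ax² + bx + c; the 3 given values yield a linear system in the 3 coefficients.
Solving, f(x) = -2x² + 3x + 7.
The coefficient of x² is -2.

-2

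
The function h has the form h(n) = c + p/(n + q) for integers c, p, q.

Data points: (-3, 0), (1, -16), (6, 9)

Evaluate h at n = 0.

(h(n) − c)(n + q) = p for each data point; the three points give a linear system in c and q, then p follows.
Solving: c = 4, q = -2, p = 20, so h(n) = 4 + 20/(n − 2).
Then h(0) = 4 + 20/(-2) = -6.

-6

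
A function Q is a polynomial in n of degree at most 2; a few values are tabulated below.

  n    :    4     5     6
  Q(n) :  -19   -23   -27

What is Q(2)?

-11

Write Q(n) = an² + bn + c; the 3 given values yield a linear system in the 3 coefficients.
Solving, the leading coefficient vanishes, and Q(n) = -4n - 3.
Then Q(2) = -11.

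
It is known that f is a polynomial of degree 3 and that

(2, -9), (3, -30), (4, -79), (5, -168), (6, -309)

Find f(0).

-3

Write f(n) = an³ + bn² + cn + d; the 5 given values yield a linear system in the 4 coefficients.
Solving, f(n) = -2n³ + 4n² - 3n - 3.
Then f(0) = -3.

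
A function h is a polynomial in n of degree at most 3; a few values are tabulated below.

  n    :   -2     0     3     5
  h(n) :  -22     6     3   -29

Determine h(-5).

Write h(n) = an³ + bn² + cn + d; the 4 given values yield a linear system in the 4 coefficients.
Solving, the leading coefficient vanishes, and h(n) = -3n² + 8n + 6.
Then h(-5) = -109.

-109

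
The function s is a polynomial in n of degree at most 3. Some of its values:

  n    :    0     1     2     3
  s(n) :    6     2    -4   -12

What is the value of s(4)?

-22

Write s(n) = an³ + bn² + cn + d; the 4 given values yield a linear system in the 4 coefficients.
Solving, the leading coefficient vanishes, and s(n) = -n² - 3n + 6.
Then s(4) = -22.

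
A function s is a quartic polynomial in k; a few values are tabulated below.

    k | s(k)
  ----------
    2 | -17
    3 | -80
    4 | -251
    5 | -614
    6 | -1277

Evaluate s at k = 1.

Write s(k) = ak^4 + bk³ + ck² + dk + e; the 5 given values yield a linear system in the 5 coefficients.
Solving, s(k) = -k^4 + k² - 3k + 1.
Then s(1) = -2.

-2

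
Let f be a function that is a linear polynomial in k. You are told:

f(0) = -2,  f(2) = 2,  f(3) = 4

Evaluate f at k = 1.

0

Write f(k) = ak + b; the 3 given values yield a linear system in the 2 coefficients.
Solving, f(k) = 2k - 2.
Then f(1) = 0.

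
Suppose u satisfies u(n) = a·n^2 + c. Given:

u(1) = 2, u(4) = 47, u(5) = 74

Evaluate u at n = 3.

26

From u(1) = 2 and u(4) = 47: 1a + c = 2 and 16a + c = 47.
Subtracting: 15a = 45, so a = 3; then c = 2 − 3·1 = -1.
So u(n) = 3n² − 1, and u(3) = 26.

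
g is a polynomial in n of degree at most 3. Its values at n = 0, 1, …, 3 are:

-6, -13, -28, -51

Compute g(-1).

-7

First differences: -7, -15, -23. Second differences: -8, -8.
Level-2 differences are constant, so g has degree 2.
Fitting a degree-2 polynomial gives g(n) = -4n² - 3n - 6.
Then g(-1) = -7.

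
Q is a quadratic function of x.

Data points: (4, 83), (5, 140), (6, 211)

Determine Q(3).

40

Write Q(x) = ax² + bx + c; the 3 given values yield a linear system in the 3 coefficients.
Solving, Q(x) = 7x² - 6x - 5.
Then Q(3) = 40.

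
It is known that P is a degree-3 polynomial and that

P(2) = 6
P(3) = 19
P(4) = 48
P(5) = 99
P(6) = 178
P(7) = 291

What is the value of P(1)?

First differences: 13, 29, 51, 79, 113. Second differences: 16, 22, 28, 34. Third differences: 6, 6, 6.
Level-3 differences are constant, so P has degree 3.
Fitting a degree-3 polynomial gives P(t) = t³ - t² - t + 4.
Then P(1) = 3.

3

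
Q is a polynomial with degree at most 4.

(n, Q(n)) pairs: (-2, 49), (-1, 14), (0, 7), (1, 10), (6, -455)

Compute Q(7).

-770

Write Q(n) = an^4 + bn³ + cn² + dn + e; the 5 given values yield a linear system in the 5 coefficients.
Solving, the leading coefficient vanishes, and Q(n) = -3n³ + 5n² + n + 7.
Then Q(7) = -770.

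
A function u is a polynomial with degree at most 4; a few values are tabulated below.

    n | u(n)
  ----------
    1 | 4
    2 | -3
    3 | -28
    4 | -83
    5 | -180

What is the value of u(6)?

First differences: -7, -25, -55, -97. Second differences: -18, -30, -42. Third differences: -12, -12.
Level-3 differences are constant, so u has degree 3.
Fitting a degree-3 polynomial gives u(n) = -2n³ + 3n² - 2n + 5.
Then u(6) = -331.

-331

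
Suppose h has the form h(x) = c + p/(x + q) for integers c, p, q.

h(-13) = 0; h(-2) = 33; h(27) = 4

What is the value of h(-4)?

-27

(h(x) − c)(x + q) = p for each data point; the three points give a linear system in c and q, then p follows.
Solving: c = 3, q = 3, p = 30, so h(x) = 3 + 30/(x + 3).
Then h(-4) = 3 + 30/(-1) = -27.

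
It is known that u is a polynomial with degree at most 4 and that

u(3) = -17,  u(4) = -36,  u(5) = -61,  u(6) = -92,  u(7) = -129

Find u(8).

First differences: -19, -25, -31, -37. Second differences: -6, -6, -6.
Level-2 differences are constant, so u has degree 2.
Fitting a degree-2 polynomial gives u(n) = -3n² + 2n + 4.
Then u(8) = -172.

-172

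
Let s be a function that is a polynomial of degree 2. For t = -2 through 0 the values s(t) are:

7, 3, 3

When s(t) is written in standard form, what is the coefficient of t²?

2

Write s(t) = at² + bt + c; the 3 given values yield a linear system in the 3 coefficients.
Solving, s(t) = 2t² + 2t + 3.
The coefficient of t² is 2.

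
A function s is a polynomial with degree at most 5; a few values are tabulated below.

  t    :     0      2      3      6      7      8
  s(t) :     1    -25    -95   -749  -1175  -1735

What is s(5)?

-439

Write s(t) = at^5 + bt^4 + ct³ + dt² + et + p; the 6 given values yield a linear system in the 6 coefficients.
Solving, the top 2 coefficients vanish, and s(t) = -3t³ - 4t² + 7t + 1.
Then s(5) = -439.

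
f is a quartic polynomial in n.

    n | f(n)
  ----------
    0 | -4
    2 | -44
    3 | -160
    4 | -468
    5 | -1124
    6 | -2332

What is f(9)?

Write f(n) = an^4 + bn³ + cn² + dn + e; the 6 given values yield a linear system in the 5 coefficients.
Solving, f(n) = -2n^4 + 2n³ - 4n² - 4n - 4.
Then f(9) = -12028.

-12028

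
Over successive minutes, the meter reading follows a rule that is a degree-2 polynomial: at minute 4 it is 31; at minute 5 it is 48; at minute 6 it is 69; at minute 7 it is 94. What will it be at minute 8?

Write the value at m as u(m).
First differences: 17, 21, 25. Second differences: 4, 4.
Level-2 differences are constant, so u has degree 2.
Extending the table by one column gives the next first difference 29, so u(8) = 94 + 29 = 123.

123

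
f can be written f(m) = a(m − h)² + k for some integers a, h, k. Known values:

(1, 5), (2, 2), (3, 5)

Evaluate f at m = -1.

First differences -3, 3; second difference 6 = 2a, so a = 3.
Expanding, the m-coefficient is −2ah = -6h; matching it to the data gives h = 2, and then k = 2.
So f(m) = 3(m − 2)² + 2.
f(-1) = 3·(-3)² + 2 = 29.

29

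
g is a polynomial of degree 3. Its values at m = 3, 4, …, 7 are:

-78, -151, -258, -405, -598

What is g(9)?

-1146

First differences: -73, -107, -147, -193. Second differences: -34, -40, -46. Third differences: -6, -6.
Level-3 differences are constant, so g has degree 3.
Fitting a degree-3 polynomial gives g(m) = -m³ - 5m² - m - 3.
Then g(9) = -1146.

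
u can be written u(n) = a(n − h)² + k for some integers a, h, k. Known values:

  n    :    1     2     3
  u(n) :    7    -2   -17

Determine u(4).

First differences -9, -15; second difference -6 = 2a, so a = -3.
Expanding, the n-coefficient is −2ah = 6h; matching it to the data gives h = 0, and then k = 10.
So u(n) = -3(n + 0)² + 10.
u(4) = -3·4² + 10 = -38.

-38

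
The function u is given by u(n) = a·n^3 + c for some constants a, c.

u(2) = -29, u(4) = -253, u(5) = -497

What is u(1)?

From u(2) = -29 and u(4) = -253: 8a + c = -29 and 64a + c = -253.
Subtracting: 56a = -224, so a = -4; then c = -29 − (-4)·8 = 3.
So u(n) = -4n³ + 3, and u(1) = -1.

-1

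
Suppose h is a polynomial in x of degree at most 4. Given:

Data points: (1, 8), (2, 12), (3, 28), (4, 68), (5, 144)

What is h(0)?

First differences: 4, 16, 40, 76. Second differences: 12, 24, 36. Third differences: 12, 12.
Level-3 differences are constant, so h has degree 3.
Fitting a degree-3 polynomial gives h(x) = 2x³ - 6x² + 8x + 4.
Then h(0) = 4.

4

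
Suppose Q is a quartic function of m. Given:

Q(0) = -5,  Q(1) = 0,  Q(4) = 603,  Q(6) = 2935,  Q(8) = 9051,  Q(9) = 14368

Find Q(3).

Write Q(m) = am^4 + bm³ + cm² + dm + e; the 6 given values yield a linear system in the 5 coefficients.
Solving, Q(m) = 2m^4 + 2m³ - 3m² + 4m - 5.
Then Q(3) = 196.

196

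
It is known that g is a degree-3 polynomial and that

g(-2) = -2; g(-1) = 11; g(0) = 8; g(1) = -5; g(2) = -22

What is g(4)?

-44

First differences: 13, -3, -13, -17. Second differences: -16, -10, -4. Third differences: 6, 6.
Level-3 differences are constant, so g has degree 3.
Fitting a degree-3 polynomial gives g(k) = k³ - 5k² - 9k + 8.
Then g(4) = -44.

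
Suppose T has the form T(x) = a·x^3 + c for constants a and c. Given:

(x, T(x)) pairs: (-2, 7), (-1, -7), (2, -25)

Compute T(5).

From T(-2) = 7 and T(-1) = -7: -8a + c = 7 and -1a + c = -7.
Subtracting: 7a = -14, so a = -2; then c = 7 − (-2)·(-8) = -9.
So T(x) = -2x³ − 9, and T(5) = -259.

-259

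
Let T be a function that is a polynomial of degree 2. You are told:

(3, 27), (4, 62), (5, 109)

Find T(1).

Write T(m) = am² + bm + c; the 3 given values yield a linear system in the 3 coefficients.
Solving, T(m) = 6m² - 7m - 6.
Then T(1) = -7.

-7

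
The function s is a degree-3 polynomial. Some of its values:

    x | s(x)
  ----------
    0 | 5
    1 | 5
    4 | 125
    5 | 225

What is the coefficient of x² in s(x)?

5

Write s(x) = ax³ + bx² + cx + d; the 4 given values yield a linear system in the 4 coefficients.
Solving, s(x) = x³ + 5x² - 6x + 5.
The coefficient of x² is 5.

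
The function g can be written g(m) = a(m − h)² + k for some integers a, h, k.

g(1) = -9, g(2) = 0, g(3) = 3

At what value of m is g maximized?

First differences 9, 3; second difference -6 = 2a, so a = -3.
Expanding, the m-coefficient is −2ah = 6h; matching it to the data gives h = 3, and then k = 3.
So g(m) = -3(m − 3)² + 3.
Hence h = 3.

3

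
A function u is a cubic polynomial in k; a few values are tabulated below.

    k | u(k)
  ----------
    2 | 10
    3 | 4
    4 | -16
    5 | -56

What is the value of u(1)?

Write u(k) = ak³ + bk² + ck + d; the 4 given values yield a linear system in the 4 coefficients.
Solving, u(k) = -k³ + 2k² + 3k + 4.
Then u(1) = 8.

8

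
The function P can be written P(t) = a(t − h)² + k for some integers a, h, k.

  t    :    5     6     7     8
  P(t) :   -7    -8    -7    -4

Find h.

6

First differences -1, 1, 3; second difference 2 = 2a, so a = 1.
Expanding, the t-coefficient is −2ah = -2h; matching it to the data gives h = 6, and then k = -8.
So P(t) = 1(t − 6)² − 8.
Hence h = 6.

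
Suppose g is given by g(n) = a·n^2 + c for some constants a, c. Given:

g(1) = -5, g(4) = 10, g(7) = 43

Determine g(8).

58

From g(1) = -5 and g(4) = 10: 1a + c = -5 and 16a + c = 10.
Subtracting: 15a = 15, so a = 1; then c = -5 − 1·1 = -6.
So g(n) = 1n² − 6, and g(8) = 58.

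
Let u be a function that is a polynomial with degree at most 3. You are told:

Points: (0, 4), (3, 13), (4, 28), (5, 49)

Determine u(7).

Write u(k) = ak³ + bk² + ck + d; the 4 given values yield a linear system in the 4 coefficients.
Solving, the leading coefficient vanishes, and u(k) = 3k² - 6k + 4.
Then u(7) = 109.

109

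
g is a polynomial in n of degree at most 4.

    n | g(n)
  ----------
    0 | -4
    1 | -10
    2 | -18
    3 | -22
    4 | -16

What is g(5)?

6

Write g(n) = an^4 + bn³ + cn² + dn + e; the 5 given values yield a linear system in the 5 coefficients.
Solving, the leading coefficient vanishes, and g(n) = n³ - 4n² - 3n - 4.
Then g(5) = 6.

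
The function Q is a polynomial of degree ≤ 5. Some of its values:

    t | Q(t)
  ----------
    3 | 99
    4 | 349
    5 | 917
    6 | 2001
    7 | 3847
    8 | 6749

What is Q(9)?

11049

First differences: 250, 568, 1084, 1846, 2902. Second differences: 318, 516, 762, 1056. Third differences: 198, 246, 294. Fourth differences: 48, 48.
Level-4 differences are constant, so Q has degree 4.
Fitting a degree-4 polynomial gives Q(t) = 2t^4 - 3t³ + t² + 4t - 3.
Then Q(9) = 11049.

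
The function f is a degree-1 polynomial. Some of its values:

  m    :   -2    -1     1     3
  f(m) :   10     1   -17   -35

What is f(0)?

Write f(m) = am + b; the 4 given values yield a linear system in the 2 coefficients.
Solving, f(m) = -9m - 8.
The constant term is f(0) = -8.

-8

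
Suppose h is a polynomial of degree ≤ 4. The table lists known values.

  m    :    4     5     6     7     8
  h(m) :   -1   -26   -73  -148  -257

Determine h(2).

First differences: -25, -47, -75, -109. Second differences: -22, -28, -34. Third differences: -6, -6.
Level-3 differences are constant, so h has degree 3.
Fitting a degree-3 polynomial gives h(m) = -m³ + 4m² - 1.
Then h(2) = 7.

7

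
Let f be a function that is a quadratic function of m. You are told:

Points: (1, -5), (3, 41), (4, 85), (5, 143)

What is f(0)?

Write f(m) = am² + bm + c; the 4 given values yield a linear system in the 3 coefficients.
Solving, f(m) = 7m² - 5m - 7.
The constant term is f(0) = -7.

-7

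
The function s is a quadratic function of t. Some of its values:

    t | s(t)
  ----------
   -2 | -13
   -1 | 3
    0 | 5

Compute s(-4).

Write s(t) = at² + bt + c; the 3 given values yield a linear system in the 3 coefficients.
Solving, s(t) = -7t² - 5t + 5.
Then s(-4) = -87.

-87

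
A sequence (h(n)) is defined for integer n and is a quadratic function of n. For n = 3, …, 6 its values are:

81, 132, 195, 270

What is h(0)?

0

First differences: 51, 63, 75. Second differences: 12, 12.
Level-2 differences are constant, so h has degree 2.
Fitting a degree-2 polynomial gives h(n) = 6n² + 9n.
Then h(0) = 0.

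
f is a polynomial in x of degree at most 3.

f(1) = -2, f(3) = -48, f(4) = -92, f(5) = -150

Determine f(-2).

-38

Write f(x) = ax³ + bx² + cx + d; the 4 given values yield a linear system in the 4 coefficients.
Solving, the leading coefficient vanishes, and f(x) = -7x² + 5x.
Then f(-2) = -38.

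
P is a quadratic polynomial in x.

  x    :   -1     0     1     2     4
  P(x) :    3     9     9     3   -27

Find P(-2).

Write P(x) = ax² + bx + c; the 5 given values yield a linear system in the 3 coefficients.
Solving, P(x) = -3x² + 3x + 9.
Then P(-2) = -9.

-9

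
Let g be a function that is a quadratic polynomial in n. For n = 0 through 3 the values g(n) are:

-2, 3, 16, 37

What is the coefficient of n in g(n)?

1

First differences: 5, 13, 21. Second differences: 8, 8.
Level-2 differences are constant, so g has degree 2.
Fitting a degree-2 polynomial gives g(n) = 4n² + n - 2.
The coefficient of n is 1.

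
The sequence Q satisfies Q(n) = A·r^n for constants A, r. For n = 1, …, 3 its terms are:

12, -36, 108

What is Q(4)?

-324

Consecutive ratio: -36/12 = -3, and 108/(-36) = -3, so r = -3.
Then A·(-3)^1 = 12 gives A = -4, and Q(n) = -4·(-3)^n.
Q(4) = -4·(-3)^4 = -324.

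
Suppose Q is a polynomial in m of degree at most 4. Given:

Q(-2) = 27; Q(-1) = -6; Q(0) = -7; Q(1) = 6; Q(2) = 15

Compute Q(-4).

First differences: -33, -1, 13, 9. Second differences: 32, 14, -4. Third differences: -18, -18.
Level-3 differences are constant, so Q has degree 3.
Fitting a degree-3 polynomial gives Q(m) = -3m³ + 7m² + 9m - 7.
Then Q(-4) = 261.

261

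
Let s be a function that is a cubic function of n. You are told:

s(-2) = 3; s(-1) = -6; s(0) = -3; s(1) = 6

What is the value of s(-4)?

81

Write s(n) = an³ + bn² + cn + d; the 4 given values yield a linear system in the 4 coefficients.
Solving, s(n) = -n³ + 3n² + 7n - 3.
Then s(-4) = 81.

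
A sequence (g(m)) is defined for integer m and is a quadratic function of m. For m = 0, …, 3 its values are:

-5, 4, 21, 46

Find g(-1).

Write g(m) = am² + bm + c; the 4 given values yield a linear system in the 3 coefficients.
Solving, g(m) = 4m² + 5m - 5.
Then g(-1) = -6.

-6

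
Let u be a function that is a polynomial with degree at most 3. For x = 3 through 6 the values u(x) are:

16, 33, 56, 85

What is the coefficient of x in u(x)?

First differences: 17, 23, 29. Second differences: 6, 6.
Level-2 differences are constant, so u has degree 2.
Fitting a degree-2 polynomial gives u(x) = 3x² - 4x + 1.
The coefficient of x is -4.

-4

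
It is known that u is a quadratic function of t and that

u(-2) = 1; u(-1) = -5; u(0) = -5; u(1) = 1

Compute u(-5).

First differences: -6, 0, 6. Second differences: 6, 6.
Level-2 differences are constant, so u has degree 2.
Fitting a degree-2 polynomial gives u(t) = 3t² + 3t - 5.
Then u(-5) = 55.

55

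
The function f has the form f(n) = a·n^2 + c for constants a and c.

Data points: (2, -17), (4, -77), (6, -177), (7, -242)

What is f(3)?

-42

From f(2) = -17 and f(4) = -77: 4a + c = -17 and 16a + c = -77.
Subtracting: 12a = -60, so a = -5; then c = -17 − (-5)·4 = 3.
So f(n) = -5n² + 3, and f(3) = -42.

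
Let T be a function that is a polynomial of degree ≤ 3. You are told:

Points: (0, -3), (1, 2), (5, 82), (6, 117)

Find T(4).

53

Write T(m) = am³ + bm² + cm + d; the 4 given values yield a linear system in the 4 coefficients.
Solving, the leading coefficient vanishes, and T(m) = 3m² + 2m - 3.
Then T(4) = 53.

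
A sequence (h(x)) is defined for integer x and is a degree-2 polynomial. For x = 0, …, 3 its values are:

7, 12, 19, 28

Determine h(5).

52

Write h(x) = ax² + bx + c; the 4 given values yield a linear system in the 3 coefficients.
Solving, h(x) = x² + 4x + 7.
Then h(5) = 52.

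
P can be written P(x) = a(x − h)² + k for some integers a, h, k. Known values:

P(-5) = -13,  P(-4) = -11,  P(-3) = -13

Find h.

-4

First differences 2, -2; second difference -4 = 2a, so a = -2.
Expanding, the x-coefficient is −2ah = 4h; matching it to the data gives h = -4, and then k = -11.
So P(x) = -2(x + 4)² − 11.
Hence h = -4.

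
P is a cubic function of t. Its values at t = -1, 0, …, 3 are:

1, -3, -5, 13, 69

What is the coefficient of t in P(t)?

-6

First differences: -4, -2, 18, 56. Second differences: 2, 20, 38. Third differences: 18, 18.
Level-3 differences are constant, so P has degree 3.
Fitting a degree-3 polynomial gives P(t) = 3t³ + t² - 6t - 3.
The coefficient of t is -6.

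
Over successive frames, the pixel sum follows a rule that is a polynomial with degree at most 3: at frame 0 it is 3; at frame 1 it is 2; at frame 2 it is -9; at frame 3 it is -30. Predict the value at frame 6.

-153

Write the value at k as h(k).
First differences: -1, -11, -21. Second differences: -10, -10.
Level-2 differences are constant, so h has degree 2.
Fitting a degree-2 polynomial gives h(k) = -5k² + 4k + 3.
Then h(6) = -153.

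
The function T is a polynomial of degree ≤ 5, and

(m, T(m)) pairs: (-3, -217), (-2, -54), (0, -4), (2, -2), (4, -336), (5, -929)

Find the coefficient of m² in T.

2

Write T(m) = am^5 + bm^4 + cm³ + dm² + em + p; the 6 given values yield a linear system in the 6 coefficients.
Solving, the leading coefficient vanishes, and T(m) = -2m^4 + 2m³ + 2m² + 5m - 4.
The coefficient of m² is 2.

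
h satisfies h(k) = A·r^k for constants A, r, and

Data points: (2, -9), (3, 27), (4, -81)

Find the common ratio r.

Consecutive ratio: 27/(-9) = -3, and -81/27 = -3, so r = -3.
Then A·(-3)^2 = -9 gives A = -1, and h(k) = -1·(-3)^k.

-3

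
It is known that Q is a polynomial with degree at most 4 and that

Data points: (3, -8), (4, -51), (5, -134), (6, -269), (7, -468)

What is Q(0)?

1

First differences: -43, -83, -135, -199. Second differences: -40, -52, -64. Third differences: -12, -12.
Level-3 differences are constant, so Q has degree 3.
Fitting a degree-3 polynomial gives Q(t) = -2t³ + 4t² + 3t + 1.
Then Q(0) = 1.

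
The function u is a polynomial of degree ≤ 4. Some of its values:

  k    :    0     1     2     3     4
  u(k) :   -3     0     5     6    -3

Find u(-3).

60

First differences: 3, 5, 1, -9. Second differences: 2, -4, -10. Third differences: -6, -6.
Level-3 differences are constant, so u has degree 3.
Fitting a degree-3 polynomial gives u(k) = -k³ + 4k² - 3.
Then u(-3) = 60.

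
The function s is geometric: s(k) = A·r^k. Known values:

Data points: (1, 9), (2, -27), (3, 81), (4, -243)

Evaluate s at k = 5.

Consecutive ratio: -27/9 = -3, and 81/(-27) = -3, so r = -3.
Then A·(-3)^1 = 9 gives A = -3, and s(k) = -3·(-3)^k.
s(5) = -3·(-3)^5 = 729.

729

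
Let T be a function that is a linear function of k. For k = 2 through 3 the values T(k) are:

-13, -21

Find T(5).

Write T(k) = ak + b; the 2 given values yield a linear system in the 2 coefficients.
Solving, T(k) = -8k + 3.
Then T(5) = -37.

-37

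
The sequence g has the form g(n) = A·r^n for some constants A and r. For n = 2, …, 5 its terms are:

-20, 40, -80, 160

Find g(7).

Consecutive ratio: 40/(-20) = -2, and -80/40 = -2, so r = -2.
Then A·(-2)^2 = -20 gives A = -5, and g(n) = -5·(-2)^n.
g(7) = -5·(-2)^7 = 640.

640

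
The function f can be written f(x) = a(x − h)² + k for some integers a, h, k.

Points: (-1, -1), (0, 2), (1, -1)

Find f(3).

First differences 3, -3; second difference -6 = 2a, so a = -3.
Expanding, the x-coefficient is −2ah = 6h; matching it to the data gives h = 0, and then k = 2.
So f(x) = -3(x + 0)² + 2.
f(3) = -3·3² + 2 = -25.

-25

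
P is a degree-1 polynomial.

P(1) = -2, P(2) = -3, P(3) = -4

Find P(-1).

Write P(t) = at + b; the 3 given values yield a linear system in the 2 coefficients.
Solving, P(t) = -t - 1.
Then P(-1) = 0.

0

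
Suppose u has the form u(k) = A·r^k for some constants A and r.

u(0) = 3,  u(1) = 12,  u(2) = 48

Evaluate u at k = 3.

Consecutive ratio: 12/3 = 4, and 48/12 = 4, so r = 4.
Then A·4^0 = 3 gives A = 3, and u(k) = 3·4^k.
u(3) = 3·4^3 = 192.

192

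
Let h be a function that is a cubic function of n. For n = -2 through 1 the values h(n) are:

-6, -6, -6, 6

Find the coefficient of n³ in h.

2

Write h(n) = an³ + bn² + cn + d; the 4 given values yield a linear system in the 4 coefficients.
Solving, h(n) = 2n³ + 6n² + 4n - 6.
The coefficient of n³ is 2.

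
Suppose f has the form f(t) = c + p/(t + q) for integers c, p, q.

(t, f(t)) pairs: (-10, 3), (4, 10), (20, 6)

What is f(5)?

9

(f(t) − c)(t + q) = p for each data point; the three points give a linear system in c and q, then p follows.
Solving: c = 5, q = 0, p = 20, so f(t) = 5 + 20/(t + 0).
Then f(5) = 5 + 20/5 = 9.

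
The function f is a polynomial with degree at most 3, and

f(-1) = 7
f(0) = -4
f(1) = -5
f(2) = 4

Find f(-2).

Write f(n) = an³ + bn² + cn + d; the 4 given values yield a linear system in the 4 coefficients.
Solving, the leading coefficient vanishes, and f(n) = 5n² - 6n - 4.
Then f(-2) = 28.

28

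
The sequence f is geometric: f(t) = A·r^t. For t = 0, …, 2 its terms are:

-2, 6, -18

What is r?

Consecutive ratio: 6/(-2) = -3, and -18/6 = -3, so r = -3.
Then A·(-3)^0 = -2 gives A = -2, and f(t) = -2·(-3)^t.

-3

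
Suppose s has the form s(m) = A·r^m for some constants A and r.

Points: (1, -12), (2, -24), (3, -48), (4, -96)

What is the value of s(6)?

-384

Consecutive ratio: -24/(-12) = 2, and -48/(-24) = 2, so r = 2.
Then A·2^1 = -12 gives A = -6, and s(m) = -6·2^m.
s(6) = -6·2^6 = -384.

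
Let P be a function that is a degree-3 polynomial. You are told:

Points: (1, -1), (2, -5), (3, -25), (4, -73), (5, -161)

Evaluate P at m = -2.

Write P(m) = am³ + bm² + cm + d; the 5 given values yield a linear system in the 4 coefficients.
Solving, P(m) = -2m³ + 4m² - 2m - 1.
Then P(-2) = 35.

35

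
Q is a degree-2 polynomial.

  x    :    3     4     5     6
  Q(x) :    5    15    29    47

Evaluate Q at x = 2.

First differences: 10, 14, 18. Second differences: 4, 4.
Level-2 differences are constant, so Q has degree 2.
Fitting a degree-2 polynomial gives Q(x) = 2x² - 4x - 1.
Then Q(2) = -1.

-1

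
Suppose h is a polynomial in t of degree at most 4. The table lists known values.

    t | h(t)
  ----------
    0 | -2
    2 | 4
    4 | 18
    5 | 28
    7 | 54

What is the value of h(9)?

Write h(t) = at^4 + bt³ + ct² + dt + e; the 5 given values yield a linear system in the 5 coefficients.
Solving, the top 2 coefficients vanish, and h(t) = t² + t - 2.
Then h(9) = 88.

88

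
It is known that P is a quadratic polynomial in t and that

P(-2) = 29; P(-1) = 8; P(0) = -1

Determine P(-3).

Write P(t) = at² + bt + c; the 3 given values yield a linear system in the 3 coefficients.
Solving, P(t) = 6t² - 3t - 1.
Then P(-3) = 62.

62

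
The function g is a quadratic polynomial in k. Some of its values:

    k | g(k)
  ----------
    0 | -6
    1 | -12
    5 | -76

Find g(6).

Write g(k) = ak² + bk + c; the 3 given values yield a linear system in the 3 coefficients.
Solving, g(k) = -2k² - 4k - 6.
Then g(6) = -102.

-102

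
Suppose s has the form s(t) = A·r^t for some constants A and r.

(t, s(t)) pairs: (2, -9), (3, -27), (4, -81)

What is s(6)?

Consecutive ratio: -27/(-9) = 3, and -81/(-27) = 3, so r = 3.
Then A·3^2 = -9 gives A = -1, and s(t) = -1·3^t.
s(6) = -1·3^6 = -729.

-729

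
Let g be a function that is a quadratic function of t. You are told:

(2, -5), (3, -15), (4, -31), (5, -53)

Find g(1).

-1

First differences: -10, -16, -22. Second differences: -6, -6.
Level-2 differences are constant, so g has degree 2.
Fitting a degree-2 polynomial gives g(t) = -3t² + 5t - 3.
Then g(1) = -1.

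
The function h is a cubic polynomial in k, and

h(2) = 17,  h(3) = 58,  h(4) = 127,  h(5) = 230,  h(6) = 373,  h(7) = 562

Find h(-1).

Write h(k) = ak³ + bk² + ck + d; the 6 given values yield a linear system in the 4 coefficients.
Solving, h(k) = k³ + 5k² - 3k - 5.
Then h(-1) = 2.

2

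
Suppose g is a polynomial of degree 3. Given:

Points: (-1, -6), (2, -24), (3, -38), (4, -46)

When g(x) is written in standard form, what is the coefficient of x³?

1

Write g(x) = ax³ + bx² + cx + d; the 4 given values yield a linear system in the 4 coefficients.
Solving, g(x) = x³ - 6x² - 3x - 2.
The coefficient of x³ is 1.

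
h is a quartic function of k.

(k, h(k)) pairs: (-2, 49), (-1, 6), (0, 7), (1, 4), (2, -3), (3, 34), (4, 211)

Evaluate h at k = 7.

3262

First differences: -43, 1, -3, -7, 37, 177. Second differences: 44, -4, -4, 44, 140. Third differences: -48, 0, 48, 96. Fourth differences: 48, 48, 48.
Level-4 differences are constant, so h has degree 4.
Fitting a degree-4 polynomial gives h(k) = 2k^4 - 4k³ - 4k² + 3k + 7.
Then h(7) = 3262.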